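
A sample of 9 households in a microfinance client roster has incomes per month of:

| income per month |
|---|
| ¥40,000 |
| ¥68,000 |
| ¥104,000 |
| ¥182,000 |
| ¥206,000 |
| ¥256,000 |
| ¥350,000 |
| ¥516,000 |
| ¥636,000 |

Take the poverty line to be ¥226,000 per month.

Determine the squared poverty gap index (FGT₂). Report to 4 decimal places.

0.1670

Incomes under z: ¥40,000, ¥68,000, ¥104,000, ¥182,000, ¥206,000 (q = 5 of N = 9).
Shortfall ratios: (226000−40000)/226000 = 0.8230; (226000−68000)/226000 = 0.6991; (226000−104000)/226000 = 0.5398; (226000−182000)/226000 = 0.1947; (226000−206000)/226000 = 0.0885.
Squared: 0.6773; 0.4888; 0.2914; 0.0379; 0.0078.
Sum = 1.503250; P₂ = 1.503250 / 9 = 0.1670.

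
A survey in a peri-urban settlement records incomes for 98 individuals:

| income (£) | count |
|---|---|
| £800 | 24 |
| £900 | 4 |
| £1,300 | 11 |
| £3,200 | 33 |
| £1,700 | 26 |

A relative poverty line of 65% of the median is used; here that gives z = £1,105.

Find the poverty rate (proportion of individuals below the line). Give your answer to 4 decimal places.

28 of the 98 individuals have income below £1,105.
H = 28/98 = 0.2857.

0.2857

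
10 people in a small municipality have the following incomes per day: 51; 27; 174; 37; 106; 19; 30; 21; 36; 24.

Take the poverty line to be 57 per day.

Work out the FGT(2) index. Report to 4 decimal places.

0.1950

Below the line: 19, 21, 24, 27, 30, 36, 37, 51 (q = 8 of N = 10).
Shortfall ratios: (57−19)/57 = 0.6667; (57−21)/57 = 0.6316; (57−24)/57 = 0.5789; (57−27)/57 = 0.5263; (57−30)/57 = 0.4737; (57−36)/57 = 0.3684; (57−37)/57 = 0.3509; (57−51)/57 = 0.1053.
Squared: 0.4444; 0.3989; 0.3352; 0.2770; 0.2244; 0.1357; 0.1231; 0.0111.
Sum = 1.949831; P₂ = 1.949831 / 10 = 0.1950.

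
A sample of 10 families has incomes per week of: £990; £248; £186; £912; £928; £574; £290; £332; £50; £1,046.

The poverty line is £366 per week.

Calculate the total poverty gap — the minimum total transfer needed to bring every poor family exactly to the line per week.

£724

Poor units: £50, £186, £248, £290, £332 (q = 5 of N = 10).
Individual gaps: 366−50 = 316; 366−186 = 180; 366−248 = 118; 366−290 = 76; 366−332 = 34.
Aggregate gap = £724.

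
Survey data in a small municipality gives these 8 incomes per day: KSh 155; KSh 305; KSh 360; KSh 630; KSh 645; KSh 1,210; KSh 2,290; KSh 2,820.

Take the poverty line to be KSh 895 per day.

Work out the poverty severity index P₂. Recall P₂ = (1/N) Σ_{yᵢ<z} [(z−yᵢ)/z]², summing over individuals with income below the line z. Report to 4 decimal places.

0.2052

Incomes under z: KSh 155, KSh 305, KSh 360, KSh 630, KSh 645 (q = 5 of N = 8).
Normalized shortfalls: (895−155)/895 = 0.8268; (895−305)/895 = 0.6592; (895−360)/895 = 0.5978; (895−630)/895 = 0.2961; (895−645)/895 = 0.2793.
Squared: 0.6836; 0.4346; 0.3573; 0.0877; 0.0780.
Sum = 1.641210; P₂ = 1.641210 / 8 = 0.2052.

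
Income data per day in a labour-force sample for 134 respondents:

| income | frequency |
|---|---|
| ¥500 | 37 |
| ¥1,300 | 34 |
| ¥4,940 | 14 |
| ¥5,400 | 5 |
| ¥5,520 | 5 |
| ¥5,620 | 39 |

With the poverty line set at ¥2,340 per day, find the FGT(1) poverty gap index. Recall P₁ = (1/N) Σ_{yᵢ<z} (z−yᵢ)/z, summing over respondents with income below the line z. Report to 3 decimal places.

0.330

Below the line: 37×¥500, 34×¥1,300 (q = 71 of N = 134).
Relative gaps: (2340−500)/2340 = 0.7863 (×37); (2340−1300)/2340 = 0.4444 (×34).
Σ = 44.205128. Dividing by the full population N = 134 gives P₁ = 0.330.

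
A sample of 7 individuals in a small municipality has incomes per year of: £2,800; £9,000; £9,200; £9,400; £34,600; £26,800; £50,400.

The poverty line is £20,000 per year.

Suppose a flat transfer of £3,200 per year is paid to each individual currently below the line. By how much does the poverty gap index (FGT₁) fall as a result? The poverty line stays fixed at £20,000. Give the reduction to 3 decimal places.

0.091

Before: below the line — £2,800, £9,000, £9,200, £9,400; poverty gap index (FGT₁) = 0.35429.
After the £3,200 transfer: below the line — £6,000, £12,200, £12,400, £12,600; poverty gap index (FGT₁) = 0.26286.
Reduction = 0.35429 − 0.26286 = 0.091.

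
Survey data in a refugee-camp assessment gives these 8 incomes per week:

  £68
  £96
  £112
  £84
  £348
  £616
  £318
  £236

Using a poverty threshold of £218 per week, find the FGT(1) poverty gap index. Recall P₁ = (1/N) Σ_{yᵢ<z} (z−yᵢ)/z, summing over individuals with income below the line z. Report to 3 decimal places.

0.294

Below the line: £68, £84, £96, £112 (q = 4 of N = 8).
Normalized shortfalls: (218−68)/218 = 0.6881; (218−84)/218 = 0.6147; (218−96)/218 = 0.5596; (218−112)/218 = 0.4862.
Sum of shortfalls = 2.348624; P₁ averages over all N: 2.348624 / 8 = 0.294.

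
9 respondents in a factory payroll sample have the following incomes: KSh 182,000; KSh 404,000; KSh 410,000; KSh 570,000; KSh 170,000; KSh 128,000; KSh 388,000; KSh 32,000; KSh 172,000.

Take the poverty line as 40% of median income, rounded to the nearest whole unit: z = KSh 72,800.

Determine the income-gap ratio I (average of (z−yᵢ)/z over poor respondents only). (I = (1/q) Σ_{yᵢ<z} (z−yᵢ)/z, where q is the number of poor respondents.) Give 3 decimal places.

Incomes under z: KSh 32,000 (q = 1 of N = 9).
Relative gaps: 0.5604; sum = 0.560440.
I averages over the q = 1 poor units only: 0.560440 / 1 = 0.560.

0.560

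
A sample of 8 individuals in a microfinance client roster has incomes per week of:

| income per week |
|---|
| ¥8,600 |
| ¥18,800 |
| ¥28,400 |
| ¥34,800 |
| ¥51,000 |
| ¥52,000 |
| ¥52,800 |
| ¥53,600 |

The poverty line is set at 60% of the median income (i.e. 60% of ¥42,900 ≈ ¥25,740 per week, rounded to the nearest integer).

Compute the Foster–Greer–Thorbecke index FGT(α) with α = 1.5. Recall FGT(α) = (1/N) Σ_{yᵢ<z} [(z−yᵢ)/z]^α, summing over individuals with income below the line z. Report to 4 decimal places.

Below z: ¥8,600, ¥18,800 (q = 2 of N = 8).
Normalized shortfalls: (25740−8600)/25740 = 0.6659; (25740−18800)/25740 = 0.2696.
Raised to α = 1.5: 0.54338; 0.14000.
Sum = 0.683379; FGT(1.5) = 0.683379 / 8 = 0.0854.

0.0854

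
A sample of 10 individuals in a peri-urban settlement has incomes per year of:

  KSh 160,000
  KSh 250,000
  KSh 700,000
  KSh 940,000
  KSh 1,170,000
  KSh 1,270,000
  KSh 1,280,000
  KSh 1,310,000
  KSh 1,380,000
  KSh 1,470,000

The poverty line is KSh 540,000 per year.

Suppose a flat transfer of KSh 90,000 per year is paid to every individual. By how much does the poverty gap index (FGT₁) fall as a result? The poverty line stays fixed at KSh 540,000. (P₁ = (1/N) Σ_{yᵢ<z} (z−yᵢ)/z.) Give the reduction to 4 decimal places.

Before: below the line — KSh 160,000, KSh 250,000; poverty gap index (FGT₁) = 0.124074.
After the KSh 90,000 transfer: below the line — KSh 250,000, KSh 340,000; poverty gap index (FGT₁) = 0.090741.
Reduction = 0.124074 − 0.090741 = 0.0333.

0.0333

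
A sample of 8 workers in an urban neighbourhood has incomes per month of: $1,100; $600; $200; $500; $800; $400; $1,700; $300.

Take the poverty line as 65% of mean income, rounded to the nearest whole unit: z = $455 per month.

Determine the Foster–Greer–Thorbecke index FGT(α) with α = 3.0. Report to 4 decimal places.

0.0272

Below z: $200, $300, $400 (q = 3 of N = 8).
Shortfall ratios: (455−200)/455 = 0.5604; (455−300)/455 = 0.3407; (455−400)/455 = 0.1209.
Raised to α = 3.0: 0.17603; 0.03953; 0.00177.
Sum = 0.217329; FGT(3.0) = 0.217329 / 8 = 0.0272.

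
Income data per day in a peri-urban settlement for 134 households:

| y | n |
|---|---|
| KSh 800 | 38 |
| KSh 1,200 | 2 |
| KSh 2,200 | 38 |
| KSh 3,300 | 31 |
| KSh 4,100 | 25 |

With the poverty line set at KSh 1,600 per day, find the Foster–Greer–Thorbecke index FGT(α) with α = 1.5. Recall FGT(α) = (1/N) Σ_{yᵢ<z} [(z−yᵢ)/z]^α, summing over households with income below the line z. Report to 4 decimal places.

0.1021

Below the line: 38×KSh 800, 2×KSh 1,200 (q = 40 of N = 134).
Relative gaps: (1600−800)/1600 = 0.5000 (×38); (1600−1200)/1600 = 0.2500 (×2).
Raised to α = 1.5: 0.35355 (×38); 0.12500 (×2).
Sum = 13.685029; FGT(1.5) = 13.685029 / 134 = 0.1021.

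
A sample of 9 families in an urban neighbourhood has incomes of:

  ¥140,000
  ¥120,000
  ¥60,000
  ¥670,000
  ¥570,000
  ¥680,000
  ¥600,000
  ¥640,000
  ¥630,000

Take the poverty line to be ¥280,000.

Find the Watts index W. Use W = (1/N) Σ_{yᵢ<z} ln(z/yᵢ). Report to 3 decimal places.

0.342

Below z: ¥60,000, ¥120,000, ¥140,000 (q = 3 of N = 9).
Log shortfalls: ln(280000/60000) = 1.5404; ln(280000/120000) = 0.8473; ln(280000/140000) = 0.6931.
W = 3.080890 / 9 = 0.342.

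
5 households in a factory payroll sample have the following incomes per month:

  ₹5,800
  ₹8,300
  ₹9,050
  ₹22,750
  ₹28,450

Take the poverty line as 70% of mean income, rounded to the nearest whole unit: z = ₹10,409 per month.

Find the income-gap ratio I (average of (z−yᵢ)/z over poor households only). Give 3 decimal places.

Poor units: ₹5,800, ₹8,300, ₹9,050 (q = 3 of N = 5).
Relative gaps: 0.4428, 0.2026, 0.1306; sum = 0.775963.
I averages over the q = 3 poor units only: 0.775963 / 3 = 0.259.

0.259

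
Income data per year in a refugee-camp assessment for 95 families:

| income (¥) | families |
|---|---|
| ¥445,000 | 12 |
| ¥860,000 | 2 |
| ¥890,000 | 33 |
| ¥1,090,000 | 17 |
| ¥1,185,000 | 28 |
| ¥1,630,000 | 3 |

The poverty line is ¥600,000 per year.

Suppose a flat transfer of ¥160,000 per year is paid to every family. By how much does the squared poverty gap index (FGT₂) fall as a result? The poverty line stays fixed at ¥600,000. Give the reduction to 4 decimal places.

0.0084

Before: below the line — 12×¥445,000; squared poverty gap index (FGT₂) = 0.008430.
After the ¥160,000 transfer: below the line — none; squared poverty gap index (FGT₂) = 0.000000.
Reduction = 0.008430 − 0.000000 = 0.0084.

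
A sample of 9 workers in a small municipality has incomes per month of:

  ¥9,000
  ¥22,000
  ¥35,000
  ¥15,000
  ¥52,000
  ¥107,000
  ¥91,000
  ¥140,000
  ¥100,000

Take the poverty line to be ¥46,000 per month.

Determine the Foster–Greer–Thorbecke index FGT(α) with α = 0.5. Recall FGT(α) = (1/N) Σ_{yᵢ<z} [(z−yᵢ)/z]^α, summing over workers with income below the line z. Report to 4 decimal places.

0.3255

Poor units: ¥9,000, ¥15,000, ¥22,000, ¥35,000 (q = 4 of N = 9).
Gap ratios (z−y)/z: (46000−9000)/46000 = 0.8043; (46000−15000)/46000 = 0.6739; (46000−22000)/46000 = 0.5217; (46000−35000)/46000 = 0.2391.
Raised to α = 0.5: 0.89685; 0.82092; 0.72232; 0.48901.
Sum = 2.929101; FGT(0.5) = 2.929101 / 9 = 0.3255.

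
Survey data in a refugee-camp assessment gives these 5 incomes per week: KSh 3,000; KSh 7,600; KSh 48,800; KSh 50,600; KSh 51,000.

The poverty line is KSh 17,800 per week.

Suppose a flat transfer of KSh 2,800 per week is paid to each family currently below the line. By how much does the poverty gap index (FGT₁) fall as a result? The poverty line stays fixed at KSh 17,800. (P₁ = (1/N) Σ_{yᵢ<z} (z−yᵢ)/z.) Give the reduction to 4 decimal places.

0.0629

Before: below the line — KSh 3,000, KSh 7,600; poverty gap index (FGT₁) = 0.280899.
After the KSh 2,800 transfer: below the line — KSh 5,800, KSh 10,400; poverty gap index (FGT₁) = 0.217978.
Reduction = 0.280899 − 0.217978 = 0.0629.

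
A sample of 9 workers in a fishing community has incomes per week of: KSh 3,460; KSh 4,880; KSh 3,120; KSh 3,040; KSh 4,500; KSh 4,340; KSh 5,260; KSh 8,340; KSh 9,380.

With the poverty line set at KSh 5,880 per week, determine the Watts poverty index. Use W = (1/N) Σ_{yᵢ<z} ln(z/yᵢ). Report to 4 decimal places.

Below z: KSh 3,040, KSh 3,120, KSh 3,460, KSh 4,340, KSh 4,500, KSh 4,880, KSh 5,260 (q = 7 of N = 9).
Log shortfalls: ln(5880/3040) = 0.6597; ln(5880/3120) = 0.6337; ln(5880/3460) = 0.5303; ln(5880/4340) = 0.3037; ln(5880/4500) = 0.2675; ln(5880/4880) = 0.1864; ln(5880/5260) = 0.1114.
W = 2.692710 / 9 = 0.2992.

0.2992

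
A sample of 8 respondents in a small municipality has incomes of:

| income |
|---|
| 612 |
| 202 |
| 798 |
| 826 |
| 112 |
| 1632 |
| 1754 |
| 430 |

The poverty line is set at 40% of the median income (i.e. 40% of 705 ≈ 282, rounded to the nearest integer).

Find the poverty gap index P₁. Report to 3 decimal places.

0.111

Incomes under z: 112, 202 (q = 2 of N = 8).
Relative gaps: (282−112)/282 = 0.6028; (282−202)/282 = 0.2837.
Σ = 0.886525. Dividing by the full population N = 8 gives P₁ = 0.111.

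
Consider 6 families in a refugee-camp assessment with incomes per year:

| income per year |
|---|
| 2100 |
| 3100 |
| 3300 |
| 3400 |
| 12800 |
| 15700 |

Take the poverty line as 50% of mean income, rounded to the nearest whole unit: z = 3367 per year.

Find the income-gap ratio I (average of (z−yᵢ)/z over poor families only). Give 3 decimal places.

0.158

Below the line: 2100, 3100, 3300 (q = 3 of N = 6).
Relative gaps: 0.3763, 0.0793, 0.0199; sum = 0.475497.
The income-gap ratio divides by q (the poor only): 0.475497 / 3 = 0.158.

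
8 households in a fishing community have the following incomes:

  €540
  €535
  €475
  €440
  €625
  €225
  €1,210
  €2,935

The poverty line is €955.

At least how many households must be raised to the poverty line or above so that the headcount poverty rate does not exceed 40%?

Currently q = 6 of N = 8 are below the line (H = 0.750).
A headcount ratio of at most 40% allows at most ⌊0.40 × 8⌋ = 3 poor households.
So at least 6 − 3 = 3 must be lifted.

3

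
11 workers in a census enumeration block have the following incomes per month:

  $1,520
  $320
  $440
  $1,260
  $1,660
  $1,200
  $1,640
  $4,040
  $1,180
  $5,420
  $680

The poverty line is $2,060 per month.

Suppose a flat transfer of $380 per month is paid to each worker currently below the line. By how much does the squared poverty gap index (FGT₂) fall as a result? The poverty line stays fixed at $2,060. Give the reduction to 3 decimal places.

0.113

Before: below the line — $320, $440, $680, $1,180, $1,200, $1,260, $1,520, $1,640, $1,660; squared poverty gap index (FGT₂) = 0.22148.
After the $380 transfer: below the line — $700, $820, $1,060, $1,560, $1,580, $1,640, $1,900, $2,020, $2,040; squared poverty gap index (FGT₂) = 0.10865.
Reduction = 0.22148 − 0.10865 = 0.113.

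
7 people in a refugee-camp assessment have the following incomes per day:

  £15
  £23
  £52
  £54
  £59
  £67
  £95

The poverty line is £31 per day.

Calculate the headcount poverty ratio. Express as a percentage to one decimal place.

2 of the 7 people have income below £31.
H = 2/7 = 28.6%.

28.6%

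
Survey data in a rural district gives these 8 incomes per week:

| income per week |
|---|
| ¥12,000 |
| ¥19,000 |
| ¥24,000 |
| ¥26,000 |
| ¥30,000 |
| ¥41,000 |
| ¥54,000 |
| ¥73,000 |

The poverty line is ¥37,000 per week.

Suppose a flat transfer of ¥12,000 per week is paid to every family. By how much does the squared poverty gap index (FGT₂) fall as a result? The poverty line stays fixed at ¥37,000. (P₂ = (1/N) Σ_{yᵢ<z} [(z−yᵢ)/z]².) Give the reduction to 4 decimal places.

0.0988

Before: below the line — ¥12,000, ¥19,000, ¥24,000, ¥26,000, ¥30,000; squared poverty gap index (FGT₂) = 0.117604.
After the ¥12,000 transfer: below the line — ¥24,000, ¥31,000, ¥36,000; squared poverty gap index (FGT₂) = 0.018809.
Reduction = 0.117604 − 0.018809 = 0.0988.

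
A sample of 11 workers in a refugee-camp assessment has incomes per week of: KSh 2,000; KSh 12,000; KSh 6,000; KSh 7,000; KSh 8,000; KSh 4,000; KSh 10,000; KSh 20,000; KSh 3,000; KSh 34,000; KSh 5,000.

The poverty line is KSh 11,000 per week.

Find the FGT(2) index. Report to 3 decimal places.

Below z: KSh 2,000, KSh 3,000, KSh 4,000, KSh 5,000, KSh 6,000, KSh 7,000, KSh 8,000, KSh 10,000 (q = 8 of N = 11).
Relative gaps: (11000−2000)/11000 = 0.8182; (11000−3000)/11000 = 0.7273; (11000−4000)/11000 = 0.6364; (11000−5000)/11000 = 0.5455; (11000−6000)/11000 = 0.4545; (11000−7000)/11000 = 0.3636; (11000−8000)/11000 = 0.2727; (11000−10000)/11000 = 0.0909.
Squared: 0.6694; 0.5289; 0.4050; 0.2975; 0.2066; 0.1322; 0.0744; 0.0083.
Sum = 2.322314; P₂ = 2.322314 / 11 = 0.211.

0.211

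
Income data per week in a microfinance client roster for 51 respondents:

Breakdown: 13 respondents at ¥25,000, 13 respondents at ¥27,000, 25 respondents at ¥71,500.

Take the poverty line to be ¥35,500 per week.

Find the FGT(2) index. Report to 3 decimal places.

0.037

Below the line: 13×¥25,000, 13×¥27,000 (q = 26 of N = 51).
Gap ratios (z−y)/z: (35500−25000)/35500 = 0.2958 (×13); (35500−27000)/35500 = 0.2394 (×13).
Squared: 0.0875 (×13); 0.0573 (×13).
Sum = 1.882563; P₂ = 1.882563 / 51 = 0.037.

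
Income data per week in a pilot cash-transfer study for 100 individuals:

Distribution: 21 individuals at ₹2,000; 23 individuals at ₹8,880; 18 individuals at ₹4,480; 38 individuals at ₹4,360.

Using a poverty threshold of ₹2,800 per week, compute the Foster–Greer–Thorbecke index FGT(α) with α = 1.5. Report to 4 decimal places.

0.0321

Poor units: 21×₹2,000 (q = 21 of N = 100).
Shortfall ratios: (2800−2000)/2800 = 0.2857 (×21).
Raised to α = 1.5: 0.15272 (×21).
Sum = 3.207135; FGT(1.5) = 3.207135 / 100 = 0.0321.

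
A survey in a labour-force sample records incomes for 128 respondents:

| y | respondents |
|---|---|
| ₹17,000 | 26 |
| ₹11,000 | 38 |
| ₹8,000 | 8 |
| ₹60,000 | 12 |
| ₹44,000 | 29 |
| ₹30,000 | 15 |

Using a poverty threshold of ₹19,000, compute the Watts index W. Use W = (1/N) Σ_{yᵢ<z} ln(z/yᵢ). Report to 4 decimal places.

0.2389

Below z: 8×₹8,000, 38×₹11,000, 26×₹17,000 (q = 72 of N = 128).
Log shortfalls: ln(19000/8000) = 0.8650 (×8); ln(19000/11000) = 0.5465 (×38); ln(19000/17000) = 0.1112 (×26).
W = 30.580507 / 128 = 0.2389.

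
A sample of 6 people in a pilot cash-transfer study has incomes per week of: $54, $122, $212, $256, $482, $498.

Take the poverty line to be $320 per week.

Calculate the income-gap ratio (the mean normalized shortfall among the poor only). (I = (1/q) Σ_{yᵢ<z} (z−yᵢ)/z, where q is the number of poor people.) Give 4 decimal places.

0.4969

Below z: $54, $122, $212, $256 (q = 4 of N = 6).
Relative gaps: 0.8313, 0.6188, 0.3375, 0.2000; sum = 1.987500.
The income-gap ratio divides by q (the poor only): 1.987500 / 4 = 0.4969.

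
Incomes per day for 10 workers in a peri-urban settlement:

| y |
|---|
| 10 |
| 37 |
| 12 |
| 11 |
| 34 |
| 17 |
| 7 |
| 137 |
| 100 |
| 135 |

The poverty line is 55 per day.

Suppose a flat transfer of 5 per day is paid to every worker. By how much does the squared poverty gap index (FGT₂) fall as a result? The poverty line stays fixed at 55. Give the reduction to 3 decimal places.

Before: below the line — 7, 10, 11, 12, 17, 34, 37; squared poverty gap index (FGT₂) = 0.34126.
After the 5 transfer: below the line — 12, 15, 16, 17, 22, 39, 42; squared poverty gap index (FGT₂) = 0.26208.
Reduction = 0.34126 − 0.26208 = 0.079.

0.079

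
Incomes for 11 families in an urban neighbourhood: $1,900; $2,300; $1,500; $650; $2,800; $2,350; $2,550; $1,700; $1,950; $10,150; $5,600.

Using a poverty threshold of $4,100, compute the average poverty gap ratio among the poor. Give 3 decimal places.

0.520

Below the line: $650, $1,500, $1,700, $1,900, $1,950, $2,300, $2,350, $2,550, $2,800 (q = 9 of N = 11).
Shortfall ratios (z−y)/z: 0.8415, 0.6341, 0.5854, 0.5366, 0.5244, 0.4390, 0.4268, 0.3780, 0.3171; sum = 4.682927.
The income-gap ratio divides by q (the poor only): 4.682927 / 9 = 0.520.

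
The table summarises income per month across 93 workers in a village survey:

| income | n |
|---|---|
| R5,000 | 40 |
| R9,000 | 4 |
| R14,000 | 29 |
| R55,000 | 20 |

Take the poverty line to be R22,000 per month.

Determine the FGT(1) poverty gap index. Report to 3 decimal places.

Below z: 40×R5,000, 4×R9,000, 29×R14,000 (q = 73 of N = 93).
Relative gaps: (22000−5000)/22000 = 0.7727 (×40); (22000−9000)/22000 = 0.5909 (×4); (22000−14000)/22000 = 0.3636 (×29).
Σ = 43.818182. Dividing by the full population N = 93 gives P₁ = 0.471.

0.471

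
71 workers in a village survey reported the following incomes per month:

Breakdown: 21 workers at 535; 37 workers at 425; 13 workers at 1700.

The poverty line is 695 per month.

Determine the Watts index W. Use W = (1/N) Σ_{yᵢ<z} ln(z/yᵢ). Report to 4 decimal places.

0.3337

Incomes under z: 37×425, 21×535 (q = 58 of N = 71).
Log shortfalls: ln(695/425) = 0.4918 (×37); ln(695/535) = 0.2616 (×21).
W = 23.691986 / 71 = 0.3337.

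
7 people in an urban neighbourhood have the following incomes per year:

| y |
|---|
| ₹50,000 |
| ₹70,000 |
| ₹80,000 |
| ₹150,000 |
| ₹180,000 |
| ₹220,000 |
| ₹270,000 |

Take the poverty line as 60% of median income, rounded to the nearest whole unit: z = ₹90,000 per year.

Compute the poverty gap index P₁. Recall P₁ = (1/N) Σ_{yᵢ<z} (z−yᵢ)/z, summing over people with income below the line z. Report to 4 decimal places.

0.1111

Incomes under z: ₹50,000, ₹70,000, ₹80,000 (q = 3 of N = 7).
Gap ratios (z−y)/z: (90000−50000)/90000 = 0.4444; (90000−70000)/90000 = 0.2222; (90000−80000)/90000 = 0.1111.
Σ = 0.777778. Dividing by the full population N = 7 gives P₁ = 0.1111.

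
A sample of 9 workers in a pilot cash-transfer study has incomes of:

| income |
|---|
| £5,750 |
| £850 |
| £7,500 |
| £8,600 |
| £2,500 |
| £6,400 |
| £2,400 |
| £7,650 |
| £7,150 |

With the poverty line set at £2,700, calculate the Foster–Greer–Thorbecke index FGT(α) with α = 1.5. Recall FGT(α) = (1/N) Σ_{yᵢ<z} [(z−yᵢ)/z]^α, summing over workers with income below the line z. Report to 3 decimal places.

0.069

Poor units: £850, £2,400, £2,500 (q = 3 of N = 9).
Normalized shortfalls: (2700−850)/2700 = 0.6852; (2700−2400)/2700 = 0.1111; (2700−2500)/2700 = 0.0741.
Raised to α = 1.5: 0.56717; 0.03704; 0.02016.
Sum = 0.624366; FGT(1.5) = 0.624366 / 9 = 0.069.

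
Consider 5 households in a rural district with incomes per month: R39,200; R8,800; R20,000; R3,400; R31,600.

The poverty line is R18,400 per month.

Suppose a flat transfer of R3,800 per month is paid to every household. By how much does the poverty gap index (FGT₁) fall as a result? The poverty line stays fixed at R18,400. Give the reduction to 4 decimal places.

Before: below the line — R3,400, R8,800; poverty gap index (FGT₁) = 0.267391.
After the R3,800 transfer: below the line — R7,200, R12,600; poverty gap index (FGT₁) = 0.184783.
Reduction = 0.267391 − 0.184783 = 0.0826.

0.0826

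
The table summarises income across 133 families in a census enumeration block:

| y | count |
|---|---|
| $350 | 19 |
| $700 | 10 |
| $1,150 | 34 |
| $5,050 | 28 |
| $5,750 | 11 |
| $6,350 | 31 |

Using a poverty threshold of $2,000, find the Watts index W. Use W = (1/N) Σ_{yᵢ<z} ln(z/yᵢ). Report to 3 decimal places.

Poor units: 19×$350, 10×$700, 34×$1,150 (q = 63 of N = 133).
Log shortfalls: ln(2000/350) = 1.7430 (×19); ln(2000/700) = 1.0498 (×10); ln(2000/1150) = 0.5534 (×34).
W = 62.429736 / 133 = 0.469.

0.469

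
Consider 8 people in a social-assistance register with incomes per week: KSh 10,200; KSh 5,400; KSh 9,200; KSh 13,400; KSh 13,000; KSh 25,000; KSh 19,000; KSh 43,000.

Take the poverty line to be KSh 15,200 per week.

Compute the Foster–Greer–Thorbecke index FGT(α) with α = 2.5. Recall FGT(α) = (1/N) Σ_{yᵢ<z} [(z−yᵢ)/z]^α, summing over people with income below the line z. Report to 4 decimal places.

0.0633

Incomes under z: KSh 5,400, KSh 9,200, KSh 10,200, KSh 13,000, KSh 13,400 (q = 5 of N = 8).
Normalized shortfalls: (15200−5400)/15200 = 0.6447; (15200−9200)/15200 = 0.3947; (15200−10200)/15200 = 0.3289; (15200−13000)/15200 = 0.1447; (15200−13400)/15200 = 0.1184.
Raised to α = 2.5: 0.33378; 0.09790; 0.06206; 0.00797; 0.00483.
Sum = 0.506530; FGT(2.5) = 0.506530 / 8 = 0.0633.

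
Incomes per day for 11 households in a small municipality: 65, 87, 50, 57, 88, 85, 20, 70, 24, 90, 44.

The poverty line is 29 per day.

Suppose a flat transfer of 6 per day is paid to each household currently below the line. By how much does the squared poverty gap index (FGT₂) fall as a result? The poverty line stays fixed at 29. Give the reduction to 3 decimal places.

0.010

Before: below the line — 20, 24; squared poverty gap index (FGT₂) = 0.01146.
After the 6 transfer: below the line — 26; squared poverty gap index (FGT₂) = 0.00097.
Reduction = 0.01146 − 0.00097 = 0.010.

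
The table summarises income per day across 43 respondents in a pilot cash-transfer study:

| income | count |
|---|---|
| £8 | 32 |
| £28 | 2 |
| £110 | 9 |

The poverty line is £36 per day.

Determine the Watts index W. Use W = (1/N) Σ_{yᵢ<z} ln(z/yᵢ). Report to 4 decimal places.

Below z: 32×£8, 2×£28 (q = 34 of N = 43).
ln(z/y) terms: ln(36/8) = 1.5041 (×32); ln(36/28) = 0.2513 (×2).
W = 48.633106 / 43 = 1.1310.

1.1310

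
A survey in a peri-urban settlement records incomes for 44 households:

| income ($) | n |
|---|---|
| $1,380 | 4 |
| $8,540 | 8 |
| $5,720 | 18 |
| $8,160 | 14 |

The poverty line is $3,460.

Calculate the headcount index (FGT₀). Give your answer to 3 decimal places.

0.091

4 of the 44 households have income below $3,460.
H = 4/44 = 0.091.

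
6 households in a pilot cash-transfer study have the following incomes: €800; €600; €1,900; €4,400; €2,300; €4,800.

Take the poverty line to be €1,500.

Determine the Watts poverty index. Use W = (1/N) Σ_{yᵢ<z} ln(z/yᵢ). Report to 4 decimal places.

0.2575

Poor units: €600, €800 (q = 2 of N = 6).
ln(z/y) terms: ln(1500/600) = 0.9163; ln(1500/800) = 0.6286.
W = 1.544899 / 6 = 0.2575.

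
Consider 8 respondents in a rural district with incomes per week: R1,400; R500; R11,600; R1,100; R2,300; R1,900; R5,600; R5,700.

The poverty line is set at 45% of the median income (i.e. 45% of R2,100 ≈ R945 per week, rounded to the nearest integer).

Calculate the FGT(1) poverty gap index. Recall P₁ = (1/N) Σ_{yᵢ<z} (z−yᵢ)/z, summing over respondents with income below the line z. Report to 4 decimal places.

0.0589

Incomes under z: R500 (q = 1 of N = 8).
Relative gaps: (945−500)/945 = 0.4709.
Σ = 0.470899. Dividing by the full population N = 8 gives P₁ = 0.0589.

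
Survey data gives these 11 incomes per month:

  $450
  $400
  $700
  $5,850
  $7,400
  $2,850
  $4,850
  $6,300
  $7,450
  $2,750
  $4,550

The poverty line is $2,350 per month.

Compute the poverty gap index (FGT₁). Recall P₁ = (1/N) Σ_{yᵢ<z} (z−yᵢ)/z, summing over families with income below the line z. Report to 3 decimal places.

0.213

Below the line: $400, $450, $700 (q = 3 of N = 11).
Gap ratios (z−y)/z: (2350−400)/2350 = 0.8298; (2350−450)/2350 = 0.8085; (2350−700)/2350 = 0.7021.
Sum of shortfalls = 2.340426; P₁ averages over all N: 2.340426 / 11 = 0.213.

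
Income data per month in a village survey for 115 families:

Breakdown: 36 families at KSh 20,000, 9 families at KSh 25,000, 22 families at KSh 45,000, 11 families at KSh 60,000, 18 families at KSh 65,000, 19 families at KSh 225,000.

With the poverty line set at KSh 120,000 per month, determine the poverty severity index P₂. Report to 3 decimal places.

0.398

Below the line: 36×KSh 20,000, 9×KSh 25,000, 22×KSh 45,000, 11×KSh 60,000, 18×KSh 65,000 (q = 96 of N = 115).
Relative gaps: (120000−20000)/120000 = 0.8333 (×36); (120000−25000)/120000 = 0.7917 (×9); (120000−45000)/120000 = 0.6250 (×22); (120000−60000)/120000 = 0.5000 (×11); (120000−65000)/120000 = 0.4583 (×18).
Squared: 0.6944 (×36); 0.6267 (×9); 0.3906 (×22); 0.2500 (×11); 0.2101 (×18).
Sum = 45.765625; P₂ = 45.765625 / 115 = 0.398.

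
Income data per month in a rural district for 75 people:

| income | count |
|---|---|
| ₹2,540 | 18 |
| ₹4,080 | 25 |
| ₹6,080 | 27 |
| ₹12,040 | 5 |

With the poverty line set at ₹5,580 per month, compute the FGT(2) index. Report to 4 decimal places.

0.0953

Below the line: 18×₹2,540, 25×₹4,080 (q = 43 of N = 75).
Shortfall ratios: (5580−2540)/5580 = 0.5448 (×18); (5580−4080)/5580 = 0.2688 (×25).
Squared: 0.2968 (×18); 0.0723 (×25).
Sum = 7.149150; P₂ = 7.149150 / 75 = 0.0953.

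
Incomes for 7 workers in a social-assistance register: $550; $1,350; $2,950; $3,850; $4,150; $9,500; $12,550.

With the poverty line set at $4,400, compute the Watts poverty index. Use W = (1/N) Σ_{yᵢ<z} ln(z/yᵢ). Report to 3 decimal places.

Incomes under z: $550, $1,350, $2,950, $3,850, $4,150 (q = 5 of N = 7).
Log gaps: ln(4400/550) = 2.0794; ln(4400/1350) = 1.1815; ln(4400/2950) = 0.3998; ln(4400/3850) = 0.1335; ln(4400/4150) = 0.0585.
W = 3.852768 / 7 = 0.550.

0.550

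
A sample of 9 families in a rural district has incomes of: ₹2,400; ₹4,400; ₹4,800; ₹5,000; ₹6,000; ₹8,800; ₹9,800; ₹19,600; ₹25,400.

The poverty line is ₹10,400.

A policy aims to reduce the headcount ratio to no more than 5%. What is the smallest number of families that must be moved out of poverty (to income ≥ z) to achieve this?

7

Currently q = 7 of N = 9 are below the line (H = 0.778).
A headcount ratio of at most 5% allows at most ⌊0.05 × 9⌋ = 0 poor families.
So at least 7 − 0 = 7 must be lifted.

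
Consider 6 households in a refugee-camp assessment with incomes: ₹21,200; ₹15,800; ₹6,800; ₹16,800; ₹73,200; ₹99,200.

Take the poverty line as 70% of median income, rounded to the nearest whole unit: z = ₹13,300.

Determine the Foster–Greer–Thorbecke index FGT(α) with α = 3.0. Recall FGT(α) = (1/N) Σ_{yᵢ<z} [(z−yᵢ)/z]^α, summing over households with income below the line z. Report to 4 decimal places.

Below the line: ₹6,800 (q = 1 of N = 6).
Gap ratios (z−y)/z: (13300−6800)/13300 = 0.4887.
Raised to α = 3.0: 0.11673.
Sum = 0.116731; FGT(3.0) = 0.116731 / 6 = 0.0195.

0.0195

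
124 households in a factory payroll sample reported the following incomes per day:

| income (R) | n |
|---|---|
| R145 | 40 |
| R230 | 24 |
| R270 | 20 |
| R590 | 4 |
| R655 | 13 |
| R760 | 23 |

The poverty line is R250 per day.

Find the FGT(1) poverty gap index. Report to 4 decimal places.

0.1510

Poor units: 40×R145, 24×R230 (q = 64 of N = 124).
Shortfall ratios: (250−145)/250 = 0.4200 (×40); (250−230)/250 = 0.0800 (×24).
Σ = 18.720000. Dividing by the full population N = 124 gives P₁ = 0.1510.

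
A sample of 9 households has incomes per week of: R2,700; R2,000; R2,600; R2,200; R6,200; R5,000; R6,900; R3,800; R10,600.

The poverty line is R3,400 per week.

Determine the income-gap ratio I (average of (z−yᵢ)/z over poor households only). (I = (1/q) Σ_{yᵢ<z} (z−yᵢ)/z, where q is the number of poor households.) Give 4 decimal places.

Below the line: R2,000, R2,200, R2,600, R2,700 (q = 4 of N = 9).
Relative gaps: 0.4118, 0.3529, 0.2353, 0.2059; sum = 1.205882.
The income-gap ratio divides by q (the poor only): 1.205882 / 4 = 0.3015.

0.3015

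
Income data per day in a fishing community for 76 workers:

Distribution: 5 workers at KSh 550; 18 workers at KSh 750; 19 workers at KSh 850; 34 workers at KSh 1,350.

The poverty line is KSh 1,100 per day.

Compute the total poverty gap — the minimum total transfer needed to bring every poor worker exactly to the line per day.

Below z: 5×KSh 550, 18×KSh 750, 19×KSh 850 (q = 42 of N = 76).
Individual gaps: 5×(1100−550) = 2750; 18×(1100−750) = 6300; 19×(1100−850) = 4750.
Aggregate gap = KSh 13,800.

KSh 13,800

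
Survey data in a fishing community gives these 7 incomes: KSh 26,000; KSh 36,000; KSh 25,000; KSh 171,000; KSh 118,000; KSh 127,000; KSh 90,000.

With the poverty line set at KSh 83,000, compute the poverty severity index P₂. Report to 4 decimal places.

Poor units: KSh 25,000, KSh 26,000, KSh 36,000 (q = 3 of N = 7).
Shortfall ratios: (83000−25000)/83000 = 0.6988; (83000−26000)/83000 = 0.6867; (83000−36000)/83000 = 0.5663.
Squared: 0.4883; 0.4716; 0.3207.
Sum = 1.280592; P₂ = 1.280592 / 7 = 0.1829.

0.1829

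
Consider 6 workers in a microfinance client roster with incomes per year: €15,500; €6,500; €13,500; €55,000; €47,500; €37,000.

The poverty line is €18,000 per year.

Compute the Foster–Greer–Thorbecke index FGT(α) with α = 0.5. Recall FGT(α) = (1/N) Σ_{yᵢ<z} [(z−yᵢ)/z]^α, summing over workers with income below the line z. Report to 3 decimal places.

Below z: €6,500, €13,500, €15,500 (q = 3 of N = 6).
Relative gaps: (18000−6500)/18000 = 0.6389; (18000−13500)/18000 = 0.2500; (18000−15500)/18000 = 0.1389.
Raised to α = 0.5: 0.79931; 0.50000; 0.37268.
Sum = 1.671983; FGT(0.5) = 1.671983 / 6 = 0.279.

0.279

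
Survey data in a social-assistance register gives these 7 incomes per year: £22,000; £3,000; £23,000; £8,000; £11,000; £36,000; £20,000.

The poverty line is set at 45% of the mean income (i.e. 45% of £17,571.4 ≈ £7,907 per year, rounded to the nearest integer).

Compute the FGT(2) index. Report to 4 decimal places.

0.0550

Below the line: £3,000 (q = 1 of N = 7).
Gap ratios (z−y)/z: (7907−3000)/7907 = 0.6206.
Squared: 0.3851.
Sum = 0.385131; P₂ = 0.385131 / 7 = 0.0550.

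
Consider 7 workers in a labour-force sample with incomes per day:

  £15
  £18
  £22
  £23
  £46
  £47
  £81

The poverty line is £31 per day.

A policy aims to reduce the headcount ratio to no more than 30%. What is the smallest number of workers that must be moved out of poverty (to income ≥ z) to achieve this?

2

Currently q = 4 of N = 7 are below the line (H = 0.571).
A headcount ratio of at most 30% allows at most ⌊0.30 × 7⌋ = 2 poor workers.
So at least 4 − 2 = 2 must be lifted.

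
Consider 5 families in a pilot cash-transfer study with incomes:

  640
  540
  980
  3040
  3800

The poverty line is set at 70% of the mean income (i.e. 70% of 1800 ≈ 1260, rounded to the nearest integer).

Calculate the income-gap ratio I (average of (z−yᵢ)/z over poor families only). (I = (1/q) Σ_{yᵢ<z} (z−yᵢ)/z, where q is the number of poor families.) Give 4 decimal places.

0.4286

Poor units: 540, 640, 980 (q = 3 of N = 5).
Relative gaps: 0.5714, 0.4921, 0.2222; sum = 1.285714.
The income-gap ratio divides by q (the poor only): 1.285714 / 3 = 0.4286.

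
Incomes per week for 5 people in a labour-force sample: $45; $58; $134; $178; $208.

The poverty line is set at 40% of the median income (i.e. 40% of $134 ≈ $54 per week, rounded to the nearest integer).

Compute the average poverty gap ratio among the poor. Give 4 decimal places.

0.1667

Poor units: $45 (q = 1 of N = 5).
Relative gaps: 0.1667; sum = 0.166667.
I averages over the q = 1 poor units only: 0.166667 / 1 = 0.1667.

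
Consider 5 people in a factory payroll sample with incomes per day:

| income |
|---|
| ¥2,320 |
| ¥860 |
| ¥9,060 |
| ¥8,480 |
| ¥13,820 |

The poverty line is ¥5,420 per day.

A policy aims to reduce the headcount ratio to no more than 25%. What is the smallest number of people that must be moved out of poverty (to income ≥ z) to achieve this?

Currently q = 2 of N = 5 are below the line (H = 0.400).
A headcount ratio of at most 25% allows at most ⌊0.25 × 5⌋ = 1 poor people.
So at least 2 − 1 = 1 must be lifted.

1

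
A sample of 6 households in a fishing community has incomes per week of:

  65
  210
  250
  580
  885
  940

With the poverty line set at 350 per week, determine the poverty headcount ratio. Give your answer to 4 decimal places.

3 of the 6 households have income below 350.
H = 3/6 = 0.5000.

0.5000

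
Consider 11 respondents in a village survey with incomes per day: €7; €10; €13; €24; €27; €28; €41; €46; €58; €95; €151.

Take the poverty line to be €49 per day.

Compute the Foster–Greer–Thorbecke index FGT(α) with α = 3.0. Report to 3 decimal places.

0.167

Below the line: €7, €10, €13, €24, €27, €28, €41, €46 (q = 8 of N = 11).
Shortfall ratios: (49−7)/49 = 0.8571; (49−10)/49 = 0.7959; (49−13)/49 = 0.7347; (49−24)/49 = 0.5102; (49−27)/49 = 0.4490; (49−28)/49 = 0.4286; (49−41)/49 = 0.1633; (49−46)/49 = 0.0612.
Raised to α = 3.0: 0.62974; 0.50420; 0.39657; 0.13281; 0.09051; 0.07872; 0.00435; 0.00023.
Sum = 1.837126; FGT(3.0) = 1.837126 / 11 = 0.167.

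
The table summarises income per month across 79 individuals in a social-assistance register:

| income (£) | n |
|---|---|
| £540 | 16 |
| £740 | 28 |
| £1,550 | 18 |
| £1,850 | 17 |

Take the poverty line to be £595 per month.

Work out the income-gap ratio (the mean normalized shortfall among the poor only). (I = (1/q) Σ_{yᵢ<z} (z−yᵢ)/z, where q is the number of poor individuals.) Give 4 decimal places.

0.0924

Below z: 16×£540 (q = 16 of N = 79).
Relative gaps: 0.0924 (×16); sum = 1.478992.
I averages over the q = 16 poor units only: 1.478992 / 16 = 0.0924.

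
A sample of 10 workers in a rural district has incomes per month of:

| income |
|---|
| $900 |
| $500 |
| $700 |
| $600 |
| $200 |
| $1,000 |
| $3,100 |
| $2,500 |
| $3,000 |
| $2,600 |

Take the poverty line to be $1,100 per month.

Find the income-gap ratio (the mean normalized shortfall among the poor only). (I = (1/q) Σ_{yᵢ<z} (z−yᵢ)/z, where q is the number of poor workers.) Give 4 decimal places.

0.4091

Poor units: $200, $500, $600, $700, $900, $1,000 (q = 6 of N = 10).
Relative gaps: 0.8182, 0.5455, 0.4545, 0.3636, 0.1818, 0.0909; sum = 2.454545.
The income-gap ratio divides by q (the poor only): 2.454545 / 6 = 0.4091.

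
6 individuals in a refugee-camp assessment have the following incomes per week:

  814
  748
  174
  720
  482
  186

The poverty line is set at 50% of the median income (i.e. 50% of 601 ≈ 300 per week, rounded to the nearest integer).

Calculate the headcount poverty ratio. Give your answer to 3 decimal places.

0.333

2 of the 6 individuals have income below 300.
H = 2/6 = 0.333.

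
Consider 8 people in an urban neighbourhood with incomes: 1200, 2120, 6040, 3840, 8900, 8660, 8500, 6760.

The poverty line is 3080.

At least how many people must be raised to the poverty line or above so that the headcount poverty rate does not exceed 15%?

1

2 of the 8 people are poor, so H = 2/8 = 0.250.
A headcount ratio of at most 15% allows at most ⌊0.15 × 8⌋ = 1 poor people.
So at least 2 − 1 = 1 must be lifted.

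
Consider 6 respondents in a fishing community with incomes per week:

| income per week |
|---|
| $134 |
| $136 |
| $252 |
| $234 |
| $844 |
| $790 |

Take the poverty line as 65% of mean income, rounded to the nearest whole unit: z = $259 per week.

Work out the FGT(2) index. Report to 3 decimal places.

Poor units: $134, $136, $234, $252 (q = 4 of N = 6).
Gap ratios (z−y)/z: (259−134)/259 = 0.4826; (259−136)/259 = 0.4749; (259−234)/259 = 0.0965; (259−252)/259 = 0.0270.
Squared: 0.2329; 0.2255; 0.0093; 0.0007.
Sum = 0.468508; P₂ = 0.468508 / 6 = 0.078.

0.078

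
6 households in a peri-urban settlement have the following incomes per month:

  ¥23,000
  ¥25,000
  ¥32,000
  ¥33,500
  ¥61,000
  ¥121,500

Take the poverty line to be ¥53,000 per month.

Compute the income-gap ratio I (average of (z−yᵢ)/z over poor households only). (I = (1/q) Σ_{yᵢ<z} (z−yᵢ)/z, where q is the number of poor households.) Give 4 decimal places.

0.4646

Below z: ¥23,000, ¥25,000, ¥32,000, ¥33,500 (q = 4 of N = 6).
Shortfall ratios (z−y)/z: 0.5660, 0.5283, 0.3962, 0.3679; sum = 1.858491.
I averages over the q = 4 poor units only: 1.858491 / 4 = 0.4646.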